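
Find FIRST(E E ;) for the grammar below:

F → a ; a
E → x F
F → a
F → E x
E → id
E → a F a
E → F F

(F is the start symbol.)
{ 'a', 'id', 'x' }

FIRST sets of the non-terminals involved (from the grammar, by fixed-point iteration):
  FIRST(E) = { 'a', 'id', 'x' }

To compute FIRST(E E ;), process the symbols left to right:
Symbol E is a non-terminal. Add FIRST(E) \ {ε} = { 'a', 'id', 'x' }
E is not nullable (ε ∉ FIRST(E)), so stop here.
FIRST(E E ;) = { 'a', 'id', 'x' }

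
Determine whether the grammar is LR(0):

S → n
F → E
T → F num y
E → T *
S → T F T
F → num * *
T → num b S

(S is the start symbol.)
No. Shift-reduce conflict between [S → T F T .] and [E → T . *]

A grammar is LR(0) if no state in the canonical LR(0) collection has:
  - both a shift item (dot before a terminal) and a complete item (shift-reduce conflict), or
  - two or more complete items (reduce-reduce conflict; the accept item [S' → S .] counts as a complete item here).

Augment with S' → S and build the canonical LR(0) collection (I0 = CLOSURE({[S' → . S]}), then GOTO on every symbol after a dot until no new states appear). It has 18 states:
  I0: { [E → . T *], [F → . E], [F → . num * *], [S → . T F T], [S → . n], [S' → . S], [T → . F num y], [T → . num b S] }  — shift
  I1: { [F → E .] }  — reduce
  I2: { [T → F . num y] }  — shift
  I3: { [S' → S .] }  — accept
  I4: { [E → . T *], [E → T . *], [F → . E], [F → . num * *], [S → T . F T], [T → . F num y], [T → . num b S] }  — shift
  I5: { [S → n .] }  — reduce
  I6: { [F → num . * *], [T → num . b S] }  — shift
  I7: { [F → num * . *] }  — shift
  I8: { [E → . T *], [F → . E], [F → . num * *], [S → . T F T], [S → . n], [T → . F num y], [T → . num b S], [T → num b . S] }  — shift
  I9: { [T → num b S .] }  — reduce
  I10: { [F → num * * .] }  — reduce
  I11: { [E → T * .] }  — reduce
  I12: { [E → . T *], [F → . E], [F → . num * *], [S → T F . T], [T → . F num y], [T → . num b S], [T → F . num y] }  — shift
  I13: { [E → T . *] }  — shift
  I14: { [E → T . *], [S → T F T .] }  — shift, reduce
  I15: { [F → num . * *], [T → F num . y], [T → num . b S] }  — shift
  I16: { [T → F num y .] }  — reduce
  I17: { [T → F num . y] }  — shift

Conflict in state I14:
  Shift-reduce conflict between [S → T F T .] and [E → T . *]
So the grammar is NOT LR(0).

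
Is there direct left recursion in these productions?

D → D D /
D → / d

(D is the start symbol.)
D → D D /: LEFT RECURSIVE (starts with D)
D → / d: starts with '/'

The grammar has direct left recursion on: D.

Answer: Yes, D is left-recursive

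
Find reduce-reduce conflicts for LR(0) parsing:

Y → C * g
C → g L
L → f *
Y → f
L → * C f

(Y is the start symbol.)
No reduce-reduce conflicts

A reduce-reduce conflict occurs when an LR(0) state has two complete items [A → α .] and [B → β .] — both call for a reduction, and with no lookahead the parser cannot choose between them.

Augment with Y' → Y and build the canonical LR(0) collection (I0 = CLOSURE({[Y' → . Y]}), then GOTO on every symbol after a dot until no new states appear). It has 13 states:
  I0: { [C → . g L], [Y → . C * g], [Y → . f], [Y' → . Y] }  — shift
  I1: { [Y → C . * g] }  — shift
  I2: { [Y' → Y .] }  — accept
  I3: { [Y → f .] }  — reduce
  I4: { [C → g . L], [L → . * C f], [L → . f *] }  — shift
  I5: { [C → . g L], [L → * . C f] }  — shift
  I6: { [C → g L .] }  — reduce
  I7: { [L → f . *] }  — shift
  I8: { [L → f * .] }  — reduce
  I9: { [L → * C . f] }  — shift
  I10: { [L → * C f .] }  — reduce
  I11: { [Y → C * . g] }  — shift
  I12: { [Y → C * g .] }  — reduce

No state contains more than one complete item.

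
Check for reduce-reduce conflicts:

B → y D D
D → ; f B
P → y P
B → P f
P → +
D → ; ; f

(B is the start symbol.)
No reduce-reduce conflicts

Augment with B' → B and build the canonical LR(0) collection (I0 = CLOSURE({[B' → . B]}), then GOTO on every symbol after a dot until no new states appear). It has 15 states:
  I0: { [B → . P f], [B → . y D D], [B' → . B], [P → . +], [P → . y P] }  — shift
  I1: { [P → + .] }  — reduce
  I2: { [B' → B .] }  — accept
  I3: { [B → P . f] }  — shift
  I4: { [B → y . D D], [D → . ; ; f], [D → . ; f B], [P → . +], [P → . y P], [P → y . P] }  — shift
  I5: { [D → ; . ; f], [D → ; . f B] }  — shift
  I6: { [B → y D . D], [D → . ; ; f], [D → . ; f B] }  — shift
  I7: { [P → y P .] }  — reduce
  I8: { [P → . +], [P → . y P], [P → y . P] }  — shift
  I9: { [B → y D D .] }  — reduce
  I10: { [D → ; ; . f] }  — shift
  I11: { [B → . P f], [B → . y D D], [D → ; f . B], [P → . +], [P → . y P] }  — shift
  I12: { [D → ; f B .] }  — reduce
  I13: { [D → ; ; f .] }  — reduce
  I14: { [B → P f .] }  — reduce

No state contains more than one complete item.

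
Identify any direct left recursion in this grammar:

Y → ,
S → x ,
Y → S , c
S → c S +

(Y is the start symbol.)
Y → ,: starts with ','
S → x ,: starts with x
Y → S , c: starts with S
S → c S +: starts with c

No direct left recursion found.

Answer: No direct left recursion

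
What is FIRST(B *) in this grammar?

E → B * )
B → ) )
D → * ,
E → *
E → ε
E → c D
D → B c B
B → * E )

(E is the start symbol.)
FIRST sets of the non-terminals involved (from the grammar, by fixed-point iteration):
  FIRST(B) = { ')', '*' }

To compute FIRST(B *), process the symbols left to right:
Symbol B is a non-terminal. Add FIRST(B) \ {ε} = { ')', '*' }
B is not nullable (ε ∉ FIRST(B)), so stop here.
FIRST(B *) = { ')', '*' }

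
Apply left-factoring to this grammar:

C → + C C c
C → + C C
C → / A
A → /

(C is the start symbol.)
Left-factoring transforms A → αβ₁ | αβ₂ into A → αA' and A' → β₁ | β₂
(α is the longest common prefix among the alternatives). Repeat until
no nonterminal has two alternatives with a common prefix.

Round 1: C has alternatives sharing prefix '+ C C'. Introduce C': C → + C C C'
  Add: C' → c
  Add: C' → ε

No remaining common prefixes — done.

Resulting grammar:
C → + C C C'
C' → c
C' → ε
C → / A
A → /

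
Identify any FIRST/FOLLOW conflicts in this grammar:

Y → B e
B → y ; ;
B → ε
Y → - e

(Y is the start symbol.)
Nullable non-terminals: B.

B: nullable alternative(s) B → ε; FOLLOW(B) = { 'e' }
  B → y ; ;: FIRST \ {ε} = { 'y' } — disjoint from FOLLOW(B)
  B → ε: FIRST \ {ε} = { } — this is the only nullable alternative, skip

Y has no nullable alternative, so no FIRST/FOLLOW check is needed there.

No FIRST/FOLLOW conflicts found.

Answer: No FIRST/FOLLOW conflicts.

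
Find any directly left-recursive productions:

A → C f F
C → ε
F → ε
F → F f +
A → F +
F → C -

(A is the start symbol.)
A → C f F: starts with C
C → ε: starts with ε
F → ε: starts with ε
F → F f +: LEFT RECURSIVE (starts with F)
A → F +: starts with F
F → C -: starts with C

The grammar has direct left recursion on: F.

Answer: Yes, F is left-recursive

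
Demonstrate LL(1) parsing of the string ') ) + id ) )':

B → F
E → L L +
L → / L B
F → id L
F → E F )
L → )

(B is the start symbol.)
LL(1) parsing maintains a stack (initially the start symbol over $) and the input. At each step: if the stack top is a terminal, match it against the current input token; if it is a non-terminal N, replace it with the RHS of M[N, lookahead] (the unique production whose predict set contains the lookahead).

Stack is shown with the top on the left.

Stack        Input           Action
-----------------------------------
B $          ) ) + id ) ) $  output B → F
F $          ) ) + id ) ) $  output F → E F )
E F ) $      ) ) + id ) ) $  output E → L L +
L L + F ) $  ) ) + id ) ) $  output L → )
) L + F ) $  ) ) + id ) ) $  match ')'
L + F ) $    ) + id ) ) $    output L → )
) + F ) $    ) + id ) ) $    match ')'
+ F ) $      + id ) ) $      match '+'
F ) $        id ) ) $        output F → id L
id L ) $     id ) ) $        match 'id'
L ) $        ) ) $           output L → )
) ) $        ) ) $           match ')'
) $          ) $             match ')'
$            $               accept

The string is accepted.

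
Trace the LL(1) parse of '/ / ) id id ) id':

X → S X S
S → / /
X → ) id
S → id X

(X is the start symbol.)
Stack is shown with the top on the left.

Stack      Input               Action
-------------------------------------
X $        / / ) id id ) id $  output X → S X S
S X S $    / / ) id id ) id $  output S → / /
/ / X S $  / / ) id id ) id $  match '/'
/ X S $    / ) id id ) id $    match '/'
X S $      ) id id ) id $      output X → ) id
) id S $   ) id id ) id $      match ')'
id S $     id id ) id $        match 'id'
S $        id ) id $           output S → id X
id X $     id ) id $           match 'id'
X $        ) id $              output X → ) id
) id $     ) id $              match ')'
id $       id $                match 'id'
$          $                   accept

The string is accepted.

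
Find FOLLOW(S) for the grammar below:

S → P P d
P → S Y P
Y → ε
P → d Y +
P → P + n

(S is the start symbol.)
To compute FOLLOW(S), find every occurrence of S on a right-hand side N → α S β: add FIRST(β) \ {ε}, and if β is empty or nullable also add FOLLOW(N). Iterate to a fixed point.

S is the start symbol, so $ ∈ FOLLOW(S).
In P → S Y P: S is followed by Y P, add FIRST(Y P) \ {ε} = { 'd' }

Taking the union: FOLLOW(S) = { $, 'd' }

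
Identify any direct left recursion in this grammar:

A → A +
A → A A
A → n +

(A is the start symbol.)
Direct left recursion occurs when N → N α for some non-terminal N (the right-hand side begins with the left-hand side itself).

A → A +: LEFT RECURSIVE (starts with A)
A → A A: LEFT RECURSIVE (starts with A)
A → n +: starts with n

The grammar has direct left recursion on: A.

Answer: Yes, A is left-recursive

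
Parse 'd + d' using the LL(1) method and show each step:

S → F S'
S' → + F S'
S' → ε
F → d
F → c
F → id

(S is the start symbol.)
LL(1) parsing maintains a stack (initially the start symbol over $) and the input. At each step: if the stack top is a terminal, match it against the current input token; if it is a non-terminal N, replace it with the RHS of M[N, lookahead] (the unique production whose predict set contains the lookahead).

Stack is shown with the top on the left.

Stack     Input    Action
-------------------------
S $       d + d $  output S → F S'
F S' $    d + d $  output F → d
d S' $    d + d $  match 'd'
S' $      + d $    output S' → + F S'
+ F S' $  + d $    match '+'
F S' $    d $      output F → d
d S' $    d $      match 'd'
S' $      $        output S' → ε
$         $        accept

The string is accepted.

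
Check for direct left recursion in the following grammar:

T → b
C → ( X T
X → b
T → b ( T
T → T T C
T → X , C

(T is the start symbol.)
T → b: starts with b
C → ( X T: starts with '('
X → b: starts with b
T → b ( T: starts with b
T → T T C: LEFT RECURSIVE (starts with T)
T → X , C: starts with X

The grammar has direct left recursion on: T.

Answer: Yes, T is left-recursive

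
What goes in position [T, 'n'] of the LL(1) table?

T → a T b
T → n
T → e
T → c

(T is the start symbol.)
T → n

To find M[T, 'n'], we find productions for T where 'n' is in the predict set (PREDICT(N → α) = (FIRST(α) \ {ε}) ∪ (FOLLOW(N) if α ⇒* ε)).

T → a T b: PREDICT = { 'a' }
T → n: PREDICT = { 'n' }
  'n' is in predict set, so this production goes in M[T, 'n']
T → e: PREDICT = { 'e' }
T → c: PREDICT = { 'c' }

M[T, 'n'] = T → n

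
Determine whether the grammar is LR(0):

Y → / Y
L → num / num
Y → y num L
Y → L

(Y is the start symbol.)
Yes, the grammar is LR(0)

A grammar is LR(0) if no state in the canonical LR(0) collection has:
  - both a shift item (dot before a terminal) and a complete item (shift-reduce conflict), or
  - two or more complete items (reduce-reduce conflict; the accept item [Y' → Y .] counts as a complete item here).

Augment with Y' → Y and build the canonical LR(0) collection (I0 = CLOSURE({[Y' → . Y]}), then GOTO on every symbol after a dot until no new states appear). It has 11 states:
  I0: { [L → . num / num], [Y → . / Y], [Y → . L], [Y → . y num L], [Y' → . Y] }  — shift
  I1: { [L → . num / num], [Y → . / Y], [Y → . L], [Y → . y num L], [Y → / . Y] }  — shift
  I2: { [Y → L .] }  — reduce
  I3: { [Y' → Y .] }  — accept
  I4: { [L → num . / num] }  — shift
  I5: { [Y → y . num L] }  — shift
  I6: { [L → . num / num], [Y → y num . L] }  — shift
  I7: { [Y → y num L .] }  — reduce
  I8: { [L → num / . num] }  — shift
  I9: { [L → num / num .] }  — reduce
  I10: { [Y → / Y .] }  — reduce

Every state is either a pure shift/goto state or contains exactly one complete item and nothing to shift — no conflicts. The grammar is LR(0).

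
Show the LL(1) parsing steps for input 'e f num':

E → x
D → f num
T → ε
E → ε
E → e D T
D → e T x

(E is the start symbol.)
Stack is shown with the top on the left.

Stack      Input      Action
----------------------------
E $        e f num $  output E → e D T
e D T $    e f num $  match 'e'
D T $      f num $    output D → f num
f num T $  f num $    match 'f'
num T $    num $      match 'num'
T $        $          output T → ε
$          $          accept

The string is accepted.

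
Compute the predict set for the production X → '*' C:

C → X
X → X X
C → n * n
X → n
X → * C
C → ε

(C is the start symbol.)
{ '*' }

PREDICT(X → '*' C) = (FIRST(RHS) \ {ε}) ∪ (FOLLOW(X) if ε ∈ FIRST(RHS), i.e. RHS ⇒* ε)
FIRST('*' C) = { '*' }
ε ∉ FIRST('*' C), so FOLLOW(X) is not added.
PREDICT(X → '*' C) = { '*' }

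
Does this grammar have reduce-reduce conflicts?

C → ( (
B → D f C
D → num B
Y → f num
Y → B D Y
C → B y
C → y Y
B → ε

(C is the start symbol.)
No reduce-reduce conflicts

A reduce-reduce conflict occurs when an LR(0) state has two complete items [A → α .] and [B → β .] — both call for a reduction, and with no lookahead the parser cannot choose between them.

Augment with C' → C and build the canonical LR(0) collection (I0 = CLOSURE({[C' → . C]}), then GOTO on every symbol after a dot until no new states appear). It has 18 states:
  I0: { [B → . D f C], [B → .], [C → . ( (], [C → . B y], [C → . y Y], [C' → . C], [D → . num B] }  — shift, reduce
  I1: { [C → ( . (] }  — shift
  I2: { [C → B . y] }  — shift
  I3: { [C' → C .] }  — accept
  I4: { [B → D . f C] }  — shift
  I5: { [B → . D f C], [B → .], [D → . num B], [D → num . B] }  — shift, reduce
  I6: { [B → . D f C], [B → .], [C → y . Y], [D → . num B], [Y → . B D Y], [Y → . f num] }  — shift, reduce
  I7: { [D → . num B], [Y → B . D Y] }  — shift
  I8: { [C → y Y .] }  — reduce
  I9: { [Y → f . num] }  — shift
  I10: { [Y → f num .] }  — reduce
  I11: { [B → . D f C], [B → .], [D → . num B], [Y → . B D Y], [Y → . f num], [Y → B D . Y] }  — shift, reduce
  I12: { [Y → B D Y .] }  — reduce
  I13: { [D → num B .] }  — reduce
  I14: { [B → . D f C], [B → .], [B → D f . C], [C → . ( (], [C → . B y], [C → . y Y], [D → . num B] }  — shift, reduce
  I15: { [B → D f C .] }  — reduce
  I16: { [C → B y .] }  — reduce
  I17: { [C → ( ( .] }  — reduce

No state contains more than one complete item.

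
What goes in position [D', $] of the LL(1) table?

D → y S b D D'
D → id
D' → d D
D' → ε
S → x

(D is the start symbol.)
To find M[D', $], we find productions for D' where $ is in the predict set (PREDICT(N → α) = (FIRST(α) \ {ε}) ∪ (FOLLOW(N) if α ⇒* ε)).

Relevant sets:
  FOLLOW(D') = { $, 'd' }

D' → d D: PREDICT = { 'd' }
D' → ε: PREDICT = { $, 'd' }
  $ is in predict set, so this production goes in M[D', $]

M[D', $] = D' → ε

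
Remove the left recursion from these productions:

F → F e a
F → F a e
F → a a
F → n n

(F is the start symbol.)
F is directly left-recursive. The standard transformation for
  A → A α₁ | ... | A α_m | β₁ | ... | β_n
is
  A  → β₁ A' | ... | β_n A'
  A' → α₁ A' | ... | α_m A' | ε

F → a a becomes F → a a F'
F → n n becomes F → n n F'
F → F e a becomes F' → e a F'
F → F a e becomes F' → a e F'
Add F' → ε

Resulting grammar:
F → a a F'
F → n n F'
F' → e a F'
F' → a e F'
F' → ε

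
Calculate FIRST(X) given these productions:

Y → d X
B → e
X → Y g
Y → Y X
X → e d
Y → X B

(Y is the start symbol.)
To compute FIRST(X), examine every production with X on the left-hand side, reading each right-hand side left to right until a non-nullable symbol is reached.

FIRST sets of the other non-terminals involved (by the same procedure, iterated to a fixed point):
  FIRST(Y) = { 'd', 'e' }

From X → Y g:
  - Y is a non-terminal: add FIRST(Y) \ {ε} = { 'd', 'e' }
    Y is not nullable, so stop
From X → e d:
  - e is a terminal: add 'e' and stop

Collecting: FIRST(X) = { 'd', 'e' }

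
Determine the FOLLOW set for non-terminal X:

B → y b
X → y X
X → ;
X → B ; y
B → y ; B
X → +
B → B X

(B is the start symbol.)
In X → y X: X is at the end; this adds FOLLOW(X) to itself — nothing new
In B → B X: X is at the end, add FOLLOW(B)

The FOLLOW sets referred to above (computed the same way, to a fixed point):
  FOLLOW(B) = { $, '+', ';', 'y' }

Taking the union: FOLLOW(X) = { $, '+', ';', 'y' }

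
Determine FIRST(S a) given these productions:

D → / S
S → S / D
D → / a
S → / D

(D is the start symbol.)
{ '/' }

FIRST sets of the non-terminals involved (from the grammar, by fixed-point iteration):
  FIRST(S) = { '/' }

To compute FIRST(S a), process the symbols left to right:
Symbol S is a non-terminal. Add FIRST(S) \ {ε} = { '/' }
S is not nullable (ε ∉ FIRST(S)), so stop here.
FIRST(S a) = { '/' }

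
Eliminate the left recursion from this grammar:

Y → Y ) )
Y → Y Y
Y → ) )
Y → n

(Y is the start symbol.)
Y → ) ) Y'
Y → n Y'
Y' → ) ) Y'
Y' → Y Y'
Y' → ε

Y is directly left-recursive. The standard transformation for
  A → A α₁ | ... | A α_m | β₁ | ... | β_n
is
  A  → β₁ A' | ... | β_n A'
  A' → α₁ A' | ... | α_m A' | ε

Y → ) ) becomes Y → ) ) Y'
Y → n becomes Y → n Y'
Y → Y ) ) becomes Y' → ) ) Y'
Y → Y Y becomes Y' → Y Y'
Add Y' → ε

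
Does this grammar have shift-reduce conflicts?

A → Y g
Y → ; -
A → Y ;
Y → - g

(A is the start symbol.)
No shift-reduce conflicts

A shift-reduce conflict occurs when an LR(0) state has both:
  - a complete (reduce) item [A → α .] (dot at the end), and
  - a shift item [B → β . c γ] (dot before a terminal).

Augment with A' → A and build the canonical LR(0) collection (I0 = CLOSURE({[A' → . A]}), then GOTO on every symbol after a dot until no new states appear). It has 9 states:
  I0: { [A → . Y ;], [A → . Y g], [A' → . A], [Y → . - g], [Y → . ; -] }  — shift
  I1: { [Y → - . g] }  — shift
  I2: { [Y → ; . -] }  — shift
  I3: { [A' → A .] }  — accept
  I4: { [A → Y . ;], [A → Y . g] }  — shift
  I5: { [A → Y ; .] }  — reduce
  I6: { [A → Y g .] }  — reduce
  I7: { [Y → ; - .] }  — reduce
  I8: { [Y → - g .] }  — reduce

No state contains both a complete item and a shift item.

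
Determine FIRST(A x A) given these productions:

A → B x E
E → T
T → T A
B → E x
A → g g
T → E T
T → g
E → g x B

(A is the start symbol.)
FIRST sets of the non-terminals involved (from the grammar, by fixed-point iteration):
  FIRST(A) = { 'g' }

To compute FIRST(A x A), process the symbols left to right:
Symbol A is a non-terminal. Add FIRST(A) \ {ε} = { 'g' }
A is not nullable (ε ∉ FIRST(A)), so stop here.
FIRST(A x A) = { 'g' }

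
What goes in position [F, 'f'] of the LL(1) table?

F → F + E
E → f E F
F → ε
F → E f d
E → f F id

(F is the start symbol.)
To find M[F, 'f'], we find productions for F where 'f' is in the predict set (PREDICT(N → α) = (FIRST(α) \ {ε}) ∪ (FOLLOW(N) if α ⇒* ε)).

Relevant sets:
  FIRST(F) = { '+', 'f', ε }
  FIRST(E) = { 'f' }
  FOLLOW(F) = { $, '+', 'f', 'id' }

F → F + E: PREDICT = { '+', 'f' }
  'f' is in predict set, so this production goes in M[F, 'f']
F → ε: PREDICT = { $, '+', 'f', 'id' }
  'f' is in predict set, so this production goes in M[F, 'f']
F → E f d: PREDICT = { 'f' }
  'f' is in predict set, so this production goes in M[F, 'f']

M[F, 'f'] = F → F + E, F → ε, F → E f d  (a multiply-defined cell — the grammar is not LL(1))

Answer: F → F + E, F → ε, F → E f d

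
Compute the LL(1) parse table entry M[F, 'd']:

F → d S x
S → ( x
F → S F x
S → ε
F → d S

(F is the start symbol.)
F → d S x, F → S F x, F → d S

To find M[F, 'd'], we find productions for F where 'd' is in the predict set (PREDICT(N → α) = (FIRST(α) \ {ε}) ∪ (FOLLOW(N) if α ⇒* ε)).

Relevant sets:
  FIRST(S) = { '(', ε }
  FIRST(F) = { '(', 'd' }

F → d S x: PREDICT = { 'd' }
  'd' is in predict set, so this production goes in M[F, 'd']
F → S F x: PREDICT = { '(', 'd' }
  'd' is in predict set, so this production goes in M[F, 'd']
F → d S: PREDICT = { 'd' }
  'd' is in predict set, so this production goes in M[F, 'd']

M[F, 'd'] = F → d S x, F → S F x, F → d S  (a multiply-defined cell — the grammar is not LL(1))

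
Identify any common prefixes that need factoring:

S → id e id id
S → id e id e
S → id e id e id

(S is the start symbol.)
Left-factoring is needed when two productions for the same non-terminal
share a common prefix on the right-hand side.

Productions for S:
  S → id e id id
  S → id e id e
  S → id e id e id

Found common prefix 'id e id' in productions for S

Answer: Yes, S has productions with common prefix 'id e id'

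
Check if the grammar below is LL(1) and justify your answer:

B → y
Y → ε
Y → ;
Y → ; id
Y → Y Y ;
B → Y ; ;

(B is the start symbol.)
A grammar is LL(1) if for each non-terminal N with multiple productions, the predict sets of those productions are pairwise disjoint, where PREDICT(N → α) = (FIRST(α) \ {ε}) ∪ (FOLLOW(N) if α ⇒* ε).

Relevant sets:
  FIRST(Y) = { ';', ε }
  FOLLOW(Y) = { ';' }

For B:
  PREDICT(B → y) = { 'y' }
  PREDICT(B → Y ';' ';') = { ';' }
For Y:
  PREDICT(Y → ε) = { ';' }
  PREDICT(Y → ';') = { ';' }
  PREDICT(Y → ';' id) = { ';' }
  PREDICT(Y → Y Y ';') = { ';' }

Conflict found: Predict set conflict for Y: { ';' }
The grammar is NOT LL(1).

Answer: No. Predict set conflict for Y: { ';' }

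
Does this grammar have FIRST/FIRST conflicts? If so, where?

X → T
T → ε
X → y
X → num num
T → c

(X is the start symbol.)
No FIRST/FIRST conflicts.

A FIRST/FIRST conflict occurs when two productions N → α and N → β for the same non-terminal have FIRST(α) ∩ FIRST(β) ≠ ∅ (with ε ∈ FIRST of a nullable right-hand side, so two nullable alternatives also conflict).

FIRST sets of the non-terminals at (or reachable through a nullable prefix from) the front of some alternative:
  FIRST(T) = { 'c', ε }

Productions for X:
  X → T: FIRST = { 'c', ε }
  X → y: FIRST = { 'y' }
  X → num num: FIRST = { 'num' }
Productions for T:
  T → ε: FIRST = { ε }
  T → c: FIRST = { 'c' }

All alternatives of each non-terminal have pairwise disjoint FIRST sets.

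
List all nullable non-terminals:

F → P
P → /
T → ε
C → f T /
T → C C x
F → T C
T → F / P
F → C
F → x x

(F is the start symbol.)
A non-terminal is nullable if it can derive ε (the empty string): either it has an ε-production, or it has a production whose right-hand side consists entirely of nullable non-terminals.

ε-productions: T → ε
So T is immediately nullable.
No further non-terminal can be added: every production for the remaining non-terminals contains a terminal or a non-nullable non-terminal.
Nullable = { 'T' }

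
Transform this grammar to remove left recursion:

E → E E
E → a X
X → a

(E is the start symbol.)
E is directly left-recursive. The standard transformation for
  A → A α₁ | ... | A α_m | β₁ | ... | β_n
is
  A  → β₁ A' | ... | β_n A'
  A' → α₁ A' | ... | α_m A' | ε

E → a X becomes E → a X E'
E → E E becomes E' → E E'
Add E' → ε

Productions for other non-terminals are unchanged:
  X → a

Resulting grammar:
E → a X E'
E' → E E'
E' → ε
X → a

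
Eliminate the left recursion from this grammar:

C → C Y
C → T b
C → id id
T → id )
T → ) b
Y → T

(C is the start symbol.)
C is directly left-recursive. The standard transformation for
  A → A α₁ | ... | A α_m | β₁ | ... | β_n
is
  A  → β₁ A' | ... | β_n A'
  A' → α₁ A' | ... | α_m A' | ε

C → T b becomes C → T b C'
C → id id becomes C → id id C'
C → C Y becomes C' → Y C'
Add C' → ε

Productions for other non-terminals are unchanged:
  T → id )
  T → ) b
  Y → T

Resulting grammar:
C → T b C'
C → id id C'
C' → Y C'
C' → ε
T → id )
T → ) b
Y → T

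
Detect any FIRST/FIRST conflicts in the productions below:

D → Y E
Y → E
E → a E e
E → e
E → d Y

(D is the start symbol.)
Productions for E:
  E → a E e: FIRST = { 'a' }
  E → e: FIRST = { 'e' }
  E → d Y: FIRST = { 'd' }
D, Y have only one production, so no FIRST/FIRST conflict is possible there.

All alternatives of each non-terminal have pairwise disjoint FIRST sets.

Answer: No FIRST/FIRST conflicts.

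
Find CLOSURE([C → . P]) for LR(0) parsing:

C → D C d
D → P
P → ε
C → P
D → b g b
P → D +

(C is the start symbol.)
{ [C → . P], [D → . P], [D → . b g b], [P → . D +], [P → .] }

To compute CLOSURE, for each item [A → α.Bβ] where B is a non-terminal, add [B → .γ] for all productions B → γ; repeat for the newly added items until nothing changes.

Start with: [C → . P]
  [C → . P] has the dot before P: add [P → .], [P → . D +]
  [P → . D +] has the dot before D: add [D → . P], [D → . b g b]
No further items can be added.

CLOSURE = { [C → . P], [D → . P], [D → . b g b], [P → . D +], [P → .] }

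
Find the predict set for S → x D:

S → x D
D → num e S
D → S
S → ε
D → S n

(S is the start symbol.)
PREDICT(S → x D) = (FIRST(RHS) \ {ε}) ∪ (FOLLOW(S) if ε ∈ FIRST(RHS), i.e. RHS ⇒* ε)
FIRST(x D) = { 'x' }
ε ∉ FIRST(x D), so FOLLOW(S) is not added.
PREDICT(S → x D) = { 'x' }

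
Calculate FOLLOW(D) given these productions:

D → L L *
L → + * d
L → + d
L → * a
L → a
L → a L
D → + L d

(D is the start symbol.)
{ $ }

To compute FOLLOW(D), find every occurrence of D on a right-hand side N → α D β: add FIRST(β) \ {ε}, and if β is empty or nullable also add FOLLOW(N). Iterate to a fixed point.

D is the start symbol, so $ ∈ FOLLOW(D).
D does not occur on any right-hand side.

Taking the union: FOLLOW(D) = { $ }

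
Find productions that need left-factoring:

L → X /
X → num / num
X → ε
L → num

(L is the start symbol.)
No, left-factoring is not needed

Left-factoring is needed when two productions for the same non-terminal
share a common prefix on the right-hand side.

Productions for L:
  L → X /
  L → num
Productions for X:
  X → num / num
  X → ε

No common prefixes found.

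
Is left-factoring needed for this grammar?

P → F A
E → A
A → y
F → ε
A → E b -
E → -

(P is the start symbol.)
No, left-factoring is not needed

Left-factoring is needed when two productions for the same non-terminal
share a common prefix on the right-hand side.

Productions for E:
  E → A
  E → -
Productions for A:
  A → y
  A → E b -

No common prefixes found.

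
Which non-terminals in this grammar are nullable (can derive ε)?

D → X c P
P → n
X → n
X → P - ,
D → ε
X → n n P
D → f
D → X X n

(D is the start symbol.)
ε-productions: D → ε
So D is immediately nullable.
No further non-terminal can be added: every production for the remaining non-terminals contains a terminal or a non-nullable non-terminal.
Nullable = { 'D' }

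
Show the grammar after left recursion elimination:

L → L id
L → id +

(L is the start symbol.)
L is directly left-recursive. The standard transformation for
  A → A α₁ | ... | A α_m | β₁ | ... | β_n
is
  A  → β₁ A' | ... | β_n A'
  A' → α₁ A' | ... | α_m A' | ε

L → id + becomes L → id + L'
L → L id becomes L' → id L'
Add L' → ε

Resulting grammar:
L → id + L'
L' → id L'
L' → ε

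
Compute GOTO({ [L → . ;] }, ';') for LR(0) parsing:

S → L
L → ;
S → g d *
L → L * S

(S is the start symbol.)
GOTO(I, ';') = CLOSURE({ [A → αX.β] : [A → α.Xβ] ∈ I, X = ';' })

Items with dot before ';', with the dot advanced:
  [L → . ;] → [L → ; .]
Closure adds nothing (no advanced item has the dot before a non-terminal).

GOTO = { [L → ; .] }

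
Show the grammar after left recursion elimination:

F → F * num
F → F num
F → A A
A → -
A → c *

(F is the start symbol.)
F → A A F'
F' → * num F'
F' → num F'
F' → ε
A → -
A → c *

F is directly left-recursive. The standard transformation for
  A → A α₁ | ... | A α_m | β₁ | ... | β_n
is
  A  → β₁ A' | ... | β_n A'
  A' → α₁ A' | ... | α_m A' | ε

F → A A becomes F → A A F'
F → F * num becomes F' → * num F'
F → F num becomes F' → num F'
Add F' → ε

Productions for other non-terminals are unchanged:
  A → -
  A → c *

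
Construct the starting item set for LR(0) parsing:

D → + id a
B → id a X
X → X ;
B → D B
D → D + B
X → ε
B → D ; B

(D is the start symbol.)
First, augment the grammar with D' → D
I₀ = CLOSURE({ [D' → . D] }):
  [D' → . D] has the dot before D: add [D → . + id a], [D → . D + B]
No further items can be added.

I₀ = { [D → . + id a], [D → . D + B], [D' → . D] }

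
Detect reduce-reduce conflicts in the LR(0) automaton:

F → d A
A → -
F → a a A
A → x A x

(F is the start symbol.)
No reduce-reduce conflicts

Augment with F' → F and build the canonical LR(0) collection (I0 = CLOSURE({[F' → . F]}), then GOTO on every symbol after a dot until no new states appear). It has 11 states:
  I0: { [F → . a a A], [F → . d A], [F' → . F] }  — shift
  I1: { [F' → F .] }  — accept
  I2: { [F → a . a A] }  — shift
  I3: { [A → . -], [A → . x A x], [F → d . A] }  — shift
  I4: { [A → - .] }  — reduce
  I5: { [F → d A .] }  — reduce
  I6: { [A → . -], [A → . x A x], [A → x . A x] }  — shift
  I7: { [A → x A . x] }  — shift
  I8: { [A → x A x .] }  — reduce
  I9: { [A → . -], [A → . x A x], [F → a a . A] }  — shift
  I10: { [F → a a A .] }  — reduce

No state contains more than one complete item.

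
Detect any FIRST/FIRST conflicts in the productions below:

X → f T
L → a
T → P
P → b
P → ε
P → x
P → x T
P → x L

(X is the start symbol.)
Yes. P → x / P → x T on { 'x' }; P → x / P → x L on { 'x' }; P → x T / P → x L on { 'x' }

A FIRST/FIRST conflict occurs when two productions N → α and N → β for the same non-terminal have FIRST(α) ∩ FIRST(β) ≠ ∅ (with ε ∈ FIRST of a nullable right-hand side, so two nullable alternatives also conflict).

Productions for P:
  P → b: FIRST = { 'b' }
  P → ε: FIRST = { ε }
  P → x: FIRST = { 'x' }
  P → x T: FIRST = { 'x' }
  P → x L: FIRST = { 'x' }
X, L, T have only one production, so no FIRST/FIRST conflict is possible there.

Conflict for P: P → x and P → x T
  Overlap: { 'x' }
Conflict for P: P → x and P → x L
  Overlap: { 'x' }
Conflict for P: P → x T and P → x L
  Overlap: { 'x' }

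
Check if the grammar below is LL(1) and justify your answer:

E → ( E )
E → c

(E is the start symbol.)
A grammar is LL(1) if for each non-terminal N with multiple productions, the predict sets of those productions are pairwise disjoint, where PREDICT(N → α) = (FIRST(α) \ {ε}) ∪ (FOLLOW(N) if α ⇒* ε).

For E:
  PREDICT(E → '(' E ')') = { '(' }
  PREDICT(E → c) = { 'c' }

All predict sets are disjoint. The grammar IS LL(1).

Answer: Yes, the grammar is LL(1).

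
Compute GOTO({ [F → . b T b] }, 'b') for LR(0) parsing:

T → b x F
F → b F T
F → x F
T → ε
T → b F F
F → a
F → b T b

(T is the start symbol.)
GOTO(I, 'b') = CLOSURE({ [A → αX.β] : [A → α.Xβ] ∈ I, X = 'b' })

Items with dot before 'b', with the dot advanced:
  [F → . b T b] → [F → b . T b]
Closure of the advanced items:
  [F → b . T b] has the dot before T: add [T → . b x F], [T → .], [T → . b F F]

GOTO = { [F → b . T b], [T → . b F F], [T → . b x F], [T → .] }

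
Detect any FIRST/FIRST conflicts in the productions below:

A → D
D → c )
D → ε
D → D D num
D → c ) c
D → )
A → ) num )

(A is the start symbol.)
Yes. A → D / A → ')' num ')' on { ')' }; D → c ')' / D → D D num on { 'c' }; D → c ')' / D → c ')' c on { 'c' }; D → D D num / D → c ')' c on { 'c' }; D → D D num / D → ')' on { ')' }

A FIRST/FIRST conflict occurs when two productions N → α and N → β for the same non-terminal have FIRST(α) ∩ FIRST(β) ≠ ∅ (with ε ∈ FIRST of a nullable right-hand side, so two nullable alternatives also conflict).

FIRST sets of the non-terminals at (or reachable through a nullable prefix from) the front of some alternative:
  FIRST(D) = { ')', 'c', 'num', ε }

Productions for A:
  A → D: FIRST = { ')', 'c', 'num', ε }
  A → ) num ): FIRST = { ')' }
Productions for D:
  D → c ): FIRST = { 'c' }
  D → ε: FIRST = { ε }
  D → D D num: FIRST = { ')', 'c', 'num' }
  D → c ) c: FIRST = { 'c' }
  D → ): FIRST = { ')' }

Conflict for A: A → D and A → ) num )
  Overlap: { ')' }
Conflict for D: D → c ) and D → D D num
  Overlap: { 'c' }
Conflict for D: D → c ) and D → c ) c
  Overlap: { 'c' }
Conflict for D: D → D D num and D → c ) c
  Overlap: { 'c' }
Conflict for D: D → D D num and D → )
  Overlap: { ')' }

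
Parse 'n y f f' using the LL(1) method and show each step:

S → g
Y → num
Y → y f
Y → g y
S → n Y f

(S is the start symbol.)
LL(1) parsing maintains a stack (initially the start symbol over $) and the input. At each step: if the stack top is a terminal, match it against the current input token; if it is a non-terminal N, replace it with the RHS of M[N, lookahead] (the unique production whose predict set contains the lookahead).

Stack is shown with the top on the left.

Stack    Input      Action
--------------------------
S $      n y f f $  output S → n Y f
n Y f $  n y f f $  match 'n'
Y f $    y f f $    output Y → y f
y f f $  y f f $    match 'y'
f f $    f f $      match 'f'
f $      f $        match 'f'
$        $          accept

The string is accepted.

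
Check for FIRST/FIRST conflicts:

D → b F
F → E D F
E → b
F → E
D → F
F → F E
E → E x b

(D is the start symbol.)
Yes. D → b F / D → F on { 'b' }; F → E D F / F → E on { 'b' }; F → E D F / F → F E on { 'b' }; F → E / F → F E on { 'b' }; E → b / E → E x b on { 'b' }

FIRST sets of the non-terminals at (or reachable through a nullable prefix from) the front of some alternative:
  FIRST(F) = { 'b' }
  FIRST(E) = { 'b' }

Productions for D:
  D → b F: FIRST = { 'b' }
  D → F: FIRST = { 'b' }
Productions for F:
  F → E D F: FIRST = { 'b' }
  F → E: FIRST = { 'b' }
  F → F E: FIRST = { 'b' }
Productions for E:
  E → b: FIRST = { 'b' }
  E → E x b: FIRST = { 'b' }

Conflict for D: D → b F and D → F
  Overlap: { 'b' }
Conflict for F: F → E D F and F → E
  Overlap: { 'b' }
Conflict for F: F → E D F and F → F E
  Overlap: { 'b' }
Conflict for F: F → E and F → F E
  Overlap: { 'b' }
Conflict for E: E → b and E → E x b
  Overlap: { 'b' }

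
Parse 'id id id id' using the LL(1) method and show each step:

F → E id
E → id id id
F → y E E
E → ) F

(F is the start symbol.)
Stack is shown with the top on the left.

Stack          Input          Action
------------------------------------
F $            id id id id $  output F → E id
E id $         id id id id $  output E → id id id
id id id id $  id id id id $  match 'id'
id id id $     id id id $     match 'id'
id id $        id id $        match 'id'
id $           id $           match 'id'
$              $              accept

The string is accepted.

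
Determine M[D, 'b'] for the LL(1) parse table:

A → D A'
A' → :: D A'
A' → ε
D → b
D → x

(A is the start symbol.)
D → b

To find M[D, 'b'], we find productions for D where 'b' is in the predict set (PREDICT(N → α) = (FIRST(α) \ {ε}) ∪ (FOLLOW(N) if α ⇒* ε)).

D → b: PREDICT = { 'b' }
  'b' is in predict set, so this production goes in M[D, 'b']
D → x: PREDICT = { 'x' }

M[D, 'b'] = D → b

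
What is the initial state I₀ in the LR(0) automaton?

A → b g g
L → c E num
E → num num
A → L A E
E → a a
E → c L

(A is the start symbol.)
First, augment the grammar with A' → A
I₀ = CLOSURE({ [A' → . A] }):
  [A' → . A] has the dot before A: add [A → . b g g], [A → . L A E]
  [A → . L A E] has the dot before L: add [L → . c E num]
No further items can be added.

I₀ = { [A → . L A E], [A → . b g g], [A' → . A], [L → . c E num] }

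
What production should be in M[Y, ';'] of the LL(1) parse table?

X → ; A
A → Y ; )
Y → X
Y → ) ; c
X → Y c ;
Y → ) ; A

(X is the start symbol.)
Y → X

To find M[Y, ';'], we find productions for Y where ';' is in the predict set (PREDICT(N → α) = (FIRST(α) \ {ε}) ∪ (FOLLOW(N) if α ⇒* ε)).

Relevant sets:
  FIRST(X) = { ')', ';' }

Y → X: PREDICT = { ')', ';' }
  ';' is in predict set, so this production goes in M[Y, ';']
Y → ) ; c: PREDICT = { ')' }
Y → ) ; A: PREDICT = { ')' }

M[Y, ';'] = Y → X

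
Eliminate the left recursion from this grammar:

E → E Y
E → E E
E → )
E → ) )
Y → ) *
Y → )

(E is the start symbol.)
E → ) E'
E → ) ) E'
E' → Y E'
E' → E E'
E' → ε
Y → ) *
Y → )

E is directly left-recursive. The standard transformation for
  A → A α₁ | ... | A α_m | β₁ | ... | β_n
is
  A  → β₁ A' | ... | β_n A'
  A' → α₁ A' | ... | α_m A' | ε

E → ) becomes E → ) E'
E → ) ) becomes E → ) ) E'
E → E Y becomes E' → Y E'
E → E E becomes E' → E E'
Add E' → ε

Productions for other non-terminals are unchanged:
  Y → ) *
  Y → )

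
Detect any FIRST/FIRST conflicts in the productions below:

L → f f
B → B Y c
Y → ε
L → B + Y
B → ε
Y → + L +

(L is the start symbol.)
No FIRST/FIRST conflicts.

A FIRST/FIRST conflict occurs when two productions N → α and N → β for the same non-terminal have FIRST(α) ∩ FIRST(β) ≠ ∅ (with ε ∈ FIRST of a nullable right-hand side, so two nullable alternatives also conflict).

FIRST sets of the non-terminals at (or reachable through a nullable prefix from) the front of some alternative:
  FIRST(B) = { '+', 'c', ε }
  FIRST(Y) = { '+', ε }

Productions for L:
  L → f f: FIRST = { 'f' }
  L → B + Y: FIRST = { '+', 'c' }
Productions for B:
  B → B Y c: FIRST = { '+', 'c' }
  B → ε: FIRST = { ε }
Productions for Y:
  Y → ε: FIRST = { ε }
  Y → + L +: FIRST = { '+' }

All alternatives of each non-terminal have pairwise disjoint FIRST sets.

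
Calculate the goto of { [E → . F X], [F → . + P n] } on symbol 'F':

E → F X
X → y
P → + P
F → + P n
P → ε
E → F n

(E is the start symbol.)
GOTO(I, 'F') = CLOSURE({ [A → αX.β] : [A → α.Xβ] ∈ I, X = 'F' })

Items with dot before 'F', with the dot advanced:
  [E → . F X] → [E → F . X]
Closure of the advanced items:
  [E → F . X] has the dot before X: add [X → . y]

GOTO = { [E → F . X], [X → . y] }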